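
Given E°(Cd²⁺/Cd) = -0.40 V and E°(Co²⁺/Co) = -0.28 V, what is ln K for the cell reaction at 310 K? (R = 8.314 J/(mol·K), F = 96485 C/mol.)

ln K = 9.0

E°_cell = -0.28 − (-0.40) = 0.12 V, with n = 2 electrons transferred.
At equilibrium E = 0, so the Nernst equation gives ln K = nFE°/RT = (2)(96485)(0.12)/((8.314)(310)) = 8.98.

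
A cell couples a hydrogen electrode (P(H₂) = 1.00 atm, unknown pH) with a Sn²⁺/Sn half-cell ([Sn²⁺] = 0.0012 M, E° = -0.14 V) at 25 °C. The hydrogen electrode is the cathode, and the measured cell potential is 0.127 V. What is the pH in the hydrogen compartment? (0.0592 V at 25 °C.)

pH = 1.68

E°_cell = 0.14 V and n = 2.
log Q = n(E° − E)/0.0592 = 2×(0.14 − 0.127)/0.0592 = 0.439.
With Q = [Sn²⁺]·P(H₂) / [H⁺]^2, solving for [H⁺] gives log[H⁺] = -1.680, so pH = 1.68.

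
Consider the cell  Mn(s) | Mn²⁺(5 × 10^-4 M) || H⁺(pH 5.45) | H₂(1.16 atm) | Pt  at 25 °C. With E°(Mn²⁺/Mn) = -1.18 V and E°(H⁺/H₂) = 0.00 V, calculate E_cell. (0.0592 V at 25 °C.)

The hydrogen couple is the cathode, so E°_cell = 1.18 V; n = 2.
[H⁺] = 10^(−5.45) = 3.5 × 10^-6 M, and Q = [Mn²⁺]·P(H₂) / [H⁺]^2 = 4.61 × 10^7.
E = E° − (0.0592/2) log Q = 1.18 − (0.0592/2)(7.663) = 0.953 V.

0.95 V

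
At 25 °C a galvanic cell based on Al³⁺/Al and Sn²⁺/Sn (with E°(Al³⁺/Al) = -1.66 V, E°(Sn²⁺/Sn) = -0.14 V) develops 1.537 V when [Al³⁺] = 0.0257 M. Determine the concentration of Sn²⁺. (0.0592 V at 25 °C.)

0.33 M

From the Nernst equation, log Q = n(E° − E)/0.0592 = 6(1.52 − 1.537)/0.0592 = -1.723, so Q = 0.0189.
With Q = [Al³⁺]^2/[Sn²⁺]^3 and the known concentrations, [Sn²⁺]^3 in the denominator gives [Sn²⁺] = 0.33 M.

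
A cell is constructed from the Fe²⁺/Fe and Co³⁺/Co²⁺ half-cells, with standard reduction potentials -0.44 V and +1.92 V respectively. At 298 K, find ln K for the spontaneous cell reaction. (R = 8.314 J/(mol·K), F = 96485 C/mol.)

ln K = 183.8

E°_cell = +1.92 − (-0.44) = 2.36 V, with n = 2 electrons transferred.
At equilibrium E = 0, so the Nernst equation gives ln K = nFE°/RT = (2)(96485)(2.36)/((8.314)(298)) = 183.81.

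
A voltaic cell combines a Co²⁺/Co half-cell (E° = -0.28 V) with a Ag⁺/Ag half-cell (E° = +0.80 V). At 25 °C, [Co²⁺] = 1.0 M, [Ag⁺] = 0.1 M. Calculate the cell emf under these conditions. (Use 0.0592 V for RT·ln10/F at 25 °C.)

1.02 V

The Ag⁺/Ag couple has the higher reduction potential and acts as the cathode, so E°_cell = +0.80 − (-0.28) = 1.08 V.
Balancing electrons gives n = 2; the reaction quotient is Q = [Co²⁺]/[Ag⁺]^2 = 100.
At 25 °C, E = E° − (0.0592/n) log Q = 1.08 − (0.0592/2)(2.000) = 1.080 − 0.059 = 1.021 V.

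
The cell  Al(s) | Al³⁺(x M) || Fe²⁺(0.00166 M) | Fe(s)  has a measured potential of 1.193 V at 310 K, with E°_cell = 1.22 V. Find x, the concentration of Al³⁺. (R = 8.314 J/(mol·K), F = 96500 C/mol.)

From the Nernst equation, ln Q = nF(E° − E)/RT = 6×96500×(1.22 − 1.193)/(8.314×310) = 6.066, so Q = 431.
With Q = [Al³⁺]^2/[Fe²⁺]^3 and the known concentrations, [Al³⁺]^2 in the numerator gives [Al³⁺] = 0.0014 M.

0.0014 M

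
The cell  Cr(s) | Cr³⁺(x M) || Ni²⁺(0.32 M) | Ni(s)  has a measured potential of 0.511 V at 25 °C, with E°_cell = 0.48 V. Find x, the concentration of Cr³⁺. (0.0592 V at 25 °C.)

0.0049 M

From the Nernst equation, log Q = n(E° − E)/0.0592 = 6(0.48 − 0.511)/0.0592 = -3.142, so Q = 7.21 × 10^-4.
With Q = [Cr³⁺]^2/[Ni²⁺]^3 and the known concentrations, [Cr³⁺]^2 in the numerator gives [Cr³⁺] = 0.0049 M.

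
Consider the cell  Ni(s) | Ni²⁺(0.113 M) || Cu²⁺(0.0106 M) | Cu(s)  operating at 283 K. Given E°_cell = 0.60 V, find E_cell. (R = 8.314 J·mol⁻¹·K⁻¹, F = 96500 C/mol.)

0.571 V

Balancing electrons gives n = 2; the reaction quotient is Q = [Ni²⁺]/[Cu²⁺] = 10.7.
E = E° − (RT/nF) ln Q = 0.60 − (8.314×283)/(2×96500) × (2.367) = 0.600 − 0.029 = 0.571 V.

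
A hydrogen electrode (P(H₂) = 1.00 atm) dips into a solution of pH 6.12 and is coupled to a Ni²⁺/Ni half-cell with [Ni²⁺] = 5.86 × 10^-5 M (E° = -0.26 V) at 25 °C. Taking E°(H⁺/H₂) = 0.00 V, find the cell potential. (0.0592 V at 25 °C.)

The hydrogen couple is the cathode, so E°_cell = 0.26 V; n = 2.
[H⁺] = 10^(−6.12) = 7.6 × 10^-7 M, and Q = [Ni²⁺]·P(H₂) / [H⁺]^2 = 1.02 × 10^8.
E = E° − (0.0592/2) log Q = 0.26 − (0.0592/2)(8.008) = 0.023 V.

0.023 V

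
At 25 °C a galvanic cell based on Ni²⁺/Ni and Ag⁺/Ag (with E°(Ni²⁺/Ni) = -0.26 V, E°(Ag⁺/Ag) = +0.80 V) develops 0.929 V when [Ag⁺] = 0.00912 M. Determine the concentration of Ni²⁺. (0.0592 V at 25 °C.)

2.2 M

From the Nernst equation, log Q = n(E° − E)/0.0592 = 2(1.06 − 0.929)/0.0592 = 4.426, so Q = 2.66 × 10^4.
With Q = [Ni²⁺]/[Ag⁺]^2 and the known concentrations, [Ni²⁺] in the numerator gives [Ni²⁺] = 2.2 M.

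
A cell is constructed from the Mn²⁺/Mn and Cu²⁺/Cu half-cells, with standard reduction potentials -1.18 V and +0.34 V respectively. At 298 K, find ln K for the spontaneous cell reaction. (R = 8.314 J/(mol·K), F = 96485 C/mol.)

ln K = 118.4

E°_cell = +0.34 − (-1.18) = 1.52 V, with n = 2 electrons transferred.
At equilibrium E = 0, so the Nernst equation gives ln K = nFE°/RT = (2)(96485)(1.52)/((8.314)(298)) = 118.39.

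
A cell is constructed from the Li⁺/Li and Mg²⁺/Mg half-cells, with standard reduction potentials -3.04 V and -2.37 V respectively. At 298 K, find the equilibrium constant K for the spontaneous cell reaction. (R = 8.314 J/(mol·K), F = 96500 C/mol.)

E°_cell = -2.37 − (-3.04) = 0.67 V, with n = 2 electrons transferred.
At equilibrium E = 0, so the Nernst equation gives ln K = nFE°/RT = (2)(96500)(0.67)/((8.314)(298)) = 52.19.
K = e^52.19 = 4.6 × 10^22.

4.6 × 10^22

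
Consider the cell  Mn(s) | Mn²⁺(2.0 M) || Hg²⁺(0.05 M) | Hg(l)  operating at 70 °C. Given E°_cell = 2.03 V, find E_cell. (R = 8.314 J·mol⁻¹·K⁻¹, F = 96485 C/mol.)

Balancing electrons gives n = 2; the reaction quotient is Q = [Mn²⁺]/[Hg²⁺] = 40.0.
E = E° − (RT/nF) ln Q = 2.03 − (8.314×343)/(2×96485) × (3.689) = 2.030 − 0.055 = 1.975 V.

1.98 V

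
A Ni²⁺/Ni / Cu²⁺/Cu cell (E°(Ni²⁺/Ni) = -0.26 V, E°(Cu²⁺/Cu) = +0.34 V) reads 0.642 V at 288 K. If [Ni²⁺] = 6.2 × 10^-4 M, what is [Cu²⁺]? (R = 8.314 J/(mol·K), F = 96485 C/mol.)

From the Nernst equation, ln Q = nF(E° − E)/RT = 2×96485×(0.60 − 0.642)/(8.314×288) = -3.385, so Q = 0.0339.
With Q = [Ni²⁺]/[Cu²⁺] and the known concentrations, [Cu²⁺] in the denominator gives [Cu²⁺] = 0.018 M.

0.018 M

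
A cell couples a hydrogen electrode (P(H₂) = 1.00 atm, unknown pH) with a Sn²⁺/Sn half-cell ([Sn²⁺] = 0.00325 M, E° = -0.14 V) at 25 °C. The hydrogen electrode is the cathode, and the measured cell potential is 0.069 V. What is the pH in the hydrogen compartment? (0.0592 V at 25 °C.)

E°_cell = 0.14 V and n = 2.
log Q = n(E° − E)/0.0592 = 2×(0.14 − 0.069)/0.0592 = 2.399.
With Q = [Sn²⁺]·P(H₂) / [H⁺]^2, solving for [H⁺] gives log[H⁺] = -2.443, so pH = 2.44.

pH = 2.44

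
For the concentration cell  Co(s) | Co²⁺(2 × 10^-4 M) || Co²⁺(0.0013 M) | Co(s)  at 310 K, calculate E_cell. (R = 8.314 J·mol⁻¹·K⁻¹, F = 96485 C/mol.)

Both half-cells are Co²⁺/Co, so E°_cell = 0. The concentrated side is the cathode; the cell reaction moves Co²⁺ from high to low concentration with n = 2.
Q = [Co²⁺]_dilute/[Co²⁺]_conc = 2 × 10^-4/0.0013 = 0.154.
E = 0 − (RT/nF) ln Q = −((8.314×310)/(2×96485))(-1.872) = 0.0250 V.

0.025 V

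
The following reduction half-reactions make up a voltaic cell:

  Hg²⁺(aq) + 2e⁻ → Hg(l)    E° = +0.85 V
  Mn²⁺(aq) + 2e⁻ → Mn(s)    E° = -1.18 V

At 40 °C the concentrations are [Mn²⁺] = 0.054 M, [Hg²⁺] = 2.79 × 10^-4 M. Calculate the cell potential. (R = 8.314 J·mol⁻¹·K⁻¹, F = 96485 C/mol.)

The Hg²⁺/Hg couple has the higher reduction potential and acts as the cathode, so E°_cell = +0.85 − (-1.18) = 2.03 V.
Balancing electrons gives n = 2; the reaction quotient is Q = [Mn²⁺]/[Hg²⁺] = 194.
E = E° − (RT/nF) ln Q = 2.03 − (8.314×313)/(2×96485) × (5.266) = 2.030 − 0.071 = 1.959 V.

1.96 V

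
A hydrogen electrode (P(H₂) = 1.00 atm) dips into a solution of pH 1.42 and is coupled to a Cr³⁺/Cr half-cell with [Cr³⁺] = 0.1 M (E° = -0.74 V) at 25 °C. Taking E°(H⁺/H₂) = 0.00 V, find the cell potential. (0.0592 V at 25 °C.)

The hydrogen couple is the cathode, so E°_cell = 0.74 V; n = 6.
[H⁺] = 10^(−1.42) = 0.038 M, and Q = [Cr³⁺]^2·P(H₂)^3 / [H⁺]^6 = 3.31 × 10^6.
E = E° − (0.0592/6) log Q = 0.74 − (0.0592/6)(6.520) = 0.676 V.

0.68 V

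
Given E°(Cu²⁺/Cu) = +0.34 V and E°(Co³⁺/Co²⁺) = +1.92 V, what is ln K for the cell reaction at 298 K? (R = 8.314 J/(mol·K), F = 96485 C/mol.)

ln K = 123.1

E°_cell = +1.92 − (+0.34) = 1.58 V, with n = 2 electrons transferred.
At equilibrium E = 0, so the Nernst equation gives ln K = nFE°/RT = (2)(96485)(1.58)/((8.314)(298)) = 123.06.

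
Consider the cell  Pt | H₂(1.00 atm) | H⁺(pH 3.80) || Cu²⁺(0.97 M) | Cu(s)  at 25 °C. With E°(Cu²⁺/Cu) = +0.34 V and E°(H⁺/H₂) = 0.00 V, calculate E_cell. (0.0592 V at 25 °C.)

The Cu²⁺/Cu couple is the cathode, so E°_cell = 0.34 V; n = 2.
[H⁺] = 10^(−3.80) = 1.6 × 10^-4 M, and Q = [H⁺]^2 / ([Cu²⁺]·P(H₂)) = 2.59 × 10^-8.
E = E° − (0.0592/2) log Q = 0.34 − (0.0592/2)(-7.587) = 0.565 V.

0.56 V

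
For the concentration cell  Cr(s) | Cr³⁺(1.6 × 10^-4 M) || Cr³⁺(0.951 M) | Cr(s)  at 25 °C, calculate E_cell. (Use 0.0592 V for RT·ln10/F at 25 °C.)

Both half-cells are Cr³⁺/Cr, so E°_cell = 0. The concentrated side is the cathode; the cell reaction moves Cr³⁺ from high to low concentration with n = 3.
Q = [Cr³⁺]_dilute/[Cr³⁺]_conc = 1.6 × 10^-4/0.951 = 1.68 × 10^-4.
E = 0 − (0.0592/3) log Q = −(0.0592/3)(-3.774) = 0.0745 V.

0.074 V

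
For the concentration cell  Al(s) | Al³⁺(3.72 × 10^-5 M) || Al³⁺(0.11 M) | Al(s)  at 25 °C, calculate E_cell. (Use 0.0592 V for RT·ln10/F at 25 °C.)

Both half-cells are Al³⁺/Al, so E°_cell = 0. The concentrated side is the cathode; the cell reaction moves Al³⁺ from high to low concentration with n = 3.
Q = [Al³⁺]_dilute/[Al³⁺]_conc = 3.72 × 10^-5/0.11 = 3.38 × 10^-4.
E = 0 − (0.0592/3) log Q = −(0.0592/3)(-3.471) = 0.0685 V.

0.068 V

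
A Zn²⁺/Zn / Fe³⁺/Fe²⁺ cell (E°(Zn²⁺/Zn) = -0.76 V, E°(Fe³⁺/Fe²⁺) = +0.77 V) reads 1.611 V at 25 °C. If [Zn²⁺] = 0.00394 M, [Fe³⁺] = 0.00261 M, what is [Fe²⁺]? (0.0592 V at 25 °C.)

From the Nernst equation, log Q = n(E° − E)/0.0592 = 2(1.53 − 1.611)/0.0592 = -2.736, so Q = 0.00183.
With Q = [Zn²⁺]·[Fe²⁺]^2/[Fe³⁺]^2 and the known concentrations, [Fe²⁺]^2 in the numerator gives [Fe²⁺] = 0.0018 M.

0.0018 M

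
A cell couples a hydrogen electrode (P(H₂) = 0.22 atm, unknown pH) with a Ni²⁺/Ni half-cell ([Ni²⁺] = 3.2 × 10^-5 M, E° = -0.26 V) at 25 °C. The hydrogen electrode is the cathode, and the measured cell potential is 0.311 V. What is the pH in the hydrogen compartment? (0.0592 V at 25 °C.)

pH = 1.71

E°_cell = 0.26 V and n = 2.
log Q = n(E° − E)/0.0592 = 2×(0.26 − 0.311)/0.0592 = -1.723.
With Q = [Ni²⁺]·P(H₂) / [H⁺]^2, solving for [H⁺] gives log[H⁺] = -1.715, so pH = 1.71.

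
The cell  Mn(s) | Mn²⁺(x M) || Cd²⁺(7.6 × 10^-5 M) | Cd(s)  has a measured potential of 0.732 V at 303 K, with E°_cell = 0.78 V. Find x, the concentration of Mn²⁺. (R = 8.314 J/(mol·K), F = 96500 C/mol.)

0.003 M

From the Nernst equation, ln Q = nF(E° − E)/RT = 2×96500×(0.78 − 0.732)/(8.314×303) = 3.677, so Q = 39.5.
With Q = [Mn²⁺]/[Cd²⁺] and the known concentrations, [Mn²⁺] in the numerator gives [Mn²⁺] = 0.003 M.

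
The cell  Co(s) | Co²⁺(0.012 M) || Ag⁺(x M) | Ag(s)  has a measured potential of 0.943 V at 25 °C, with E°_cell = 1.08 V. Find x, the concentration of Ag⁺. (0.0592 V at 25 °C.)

5.3 × 10^-4 M

From the Nernst equation, log Q = n(E° − E)/0.0592 = 2(1.08 − 0.943)/0.0592 = 4.628, so Q = 4.25 × 10^4.
With Q = [Co²⁺]/[Ag⁺]^2 and the known concentrations, [Ag⁺]^2 in the denominator gives [Ag⁺] = 5.3 × 10^-4 M.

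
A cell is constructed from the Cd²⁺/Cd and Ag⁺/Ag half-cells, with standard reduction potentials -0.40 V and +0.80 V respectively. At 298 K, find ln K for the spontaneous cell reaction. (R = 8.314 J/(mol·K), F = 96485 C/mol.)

ln K = 93.5

E°_cell = +0.80 − (-0.40) = 1.20 V, with n = 2 electrons transferred.
At equilibrium E = 0, so the Nernst equation gives ln K = nFE°/RT = (2)(96485)(1.20)/((8.314)(298)) = 93.46.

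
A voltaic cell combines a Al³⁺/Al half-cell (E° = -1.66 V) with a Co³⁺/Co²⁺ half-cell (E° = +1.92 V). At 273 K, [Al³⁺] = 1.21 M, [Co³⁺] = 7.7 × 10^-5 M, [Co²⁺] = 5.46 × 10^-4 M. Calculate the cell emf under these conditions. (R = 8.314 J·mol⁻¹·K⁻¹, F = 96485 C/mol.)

The Co³⁺/Co²⁺ couple has the higher reduction potential and acts as the cathode, so E°_cell = +1.92 − (-1.66) = 3.58 V.
Balancing electrons gives n = 3; the reaction quotient is Q = [Al³⁺]·[Co²⁺]^3/[Co³⁺]^3 = 431.
E = E° − (RT/nF) ln Q = 3.58 − (8.314×273)/(3×96485) × (6.067) = 3.580 − 0.048 = 3.532 V.

3.53 V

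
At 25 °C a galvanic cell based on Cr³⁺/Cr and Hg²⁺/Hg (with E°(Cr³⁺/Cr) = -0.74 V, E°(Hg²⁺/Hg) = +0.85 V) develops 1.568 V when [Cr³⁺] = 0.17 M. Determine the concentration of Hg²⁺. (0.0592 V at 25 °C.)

From the Nernst equation, log Q = n(E° − E)/0.0592 = 6(1.59 − 1.568)/0.0592 = 2.230, so Q = 170.
With Q = [Cr³⁺]^2/[Hg²⁺]^3 and the known concentrations, [Hg²⁺]^3 in the denominator gives [Hg²⁺] = 0.055 M.

0.055 M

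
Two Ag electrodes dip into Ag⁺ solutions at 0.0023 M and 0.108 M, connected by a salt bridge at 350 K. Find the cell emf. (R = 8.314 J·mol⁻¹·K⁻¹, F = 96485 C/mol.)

0.12 V

Both half-cells are Ag⁺/Ag, so E°_cell = 0. The concentrated side is the cathode; the cell reaction moves Ag⁺ from high to low concentration with n = 1.
Q = [Ag⁺]_dilute/[Ag⁺]_conc = 0.0023/0.108 = 0.0213.
E = 0 − (RT/nF) ln Q = −((8.314×350)/(1×96485))(-3.849) = 0.1161 V.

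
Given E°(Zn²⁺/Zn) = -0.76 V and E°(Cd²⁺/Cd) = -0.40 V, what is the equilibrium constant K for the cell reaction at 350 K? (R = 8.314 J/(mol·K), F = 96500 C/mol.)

E°_cell = -0.40 − (-0.76) = 0.36 V, with n = 2 electrons transferred.
At equilibrium E = 0, so the Nernst equation gives ln K = nFE°/RT = (2)(96500)(0.36)/((8.314)(350)) = 23.88.
K = e^23.88 = 2.3 × 10^10.

2.3 × 10^10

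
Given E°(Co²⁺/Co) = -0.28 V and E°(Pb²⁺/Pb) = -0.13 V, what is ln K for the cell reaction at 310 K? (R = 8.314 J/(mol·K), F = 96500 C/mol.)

ln K = 11.2

E°_cell = -0.13 − (-0.28) = 0.15 V, with n = 2 electrons transferred.
At equilibrium E = 0, so the Nernst equation gives ln K = nFE°/RT = (2)(96500)(0.15)/((8.314)(310)) = 11.23.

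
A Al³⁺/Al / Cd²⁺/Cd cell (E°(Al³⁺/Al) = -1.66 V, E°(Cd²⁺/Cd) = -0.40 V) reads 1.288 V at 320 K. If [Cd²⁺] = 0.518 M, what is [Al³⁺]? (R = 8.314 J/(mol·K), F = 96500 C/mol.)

0.018 M

From the Nernst equation, ln Q = nF(E° − E)/RT = 6×96500×(1.26 − 1.288)/(8.314×320) = -6.094, so Q = 0.00226.
With Q = [Al³⁺]^2/[Cd²⁺]^3 and the known concentrations, [Al³⁺]^2 in the numerator gives [Al³⁺] = 0.018 M.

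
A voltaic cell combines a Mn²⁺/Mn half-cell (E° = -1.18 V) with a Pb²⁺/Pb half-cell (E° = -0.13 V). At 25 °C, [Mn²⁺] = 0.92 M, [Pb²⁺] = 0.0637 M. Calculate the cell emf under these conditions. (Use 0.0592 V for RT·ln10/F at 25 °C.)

1.02 V

The Pb²⁺/Pb couple has the higher reduction potential and acts as the cathode, so E°_cell = -0.13 − (-1.18) = 1.05 V.
Balancing electrons gives n = 2; the reaction quotient is Q = [Mn²⁺]/[Pb²⁺] = 14.4.
At 25 °C, E = E° − (0.0592/n) log Q = 1.05 − (0.0592/2)(1.160) = 1.050 − 0.034 = 1.016 V.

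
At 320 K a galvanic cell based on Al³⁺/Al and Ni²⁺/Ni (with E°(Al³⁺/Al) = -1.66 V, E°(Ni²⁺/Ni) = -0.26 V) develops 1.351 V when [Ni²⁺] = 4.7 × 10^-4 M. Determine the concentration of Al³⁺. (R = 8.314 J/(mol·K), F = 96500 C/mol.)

From the Nernst equation, ln Q = nF(E° − E)/RT = 6×96500×(1.40 − 1.351)/(8.314×320) = 10.664, so Q = 4.28 × 10^4.
With Q = [Al³⁺]^2/[Ni²⁺]^3 and the known concentrations, [Al³⁺]^2 in the numerator gives [Al³⁺] = 0.0021 M.

0.0021 M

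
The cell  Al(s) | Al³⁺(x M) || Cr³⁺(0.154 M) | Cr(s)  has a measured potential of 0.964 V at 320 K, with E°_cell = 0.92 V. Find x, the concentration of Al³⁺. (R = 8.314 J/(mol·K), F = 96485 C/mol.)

From the Nernst equation, ln Q = nF(E° − E)/RT = 3×96485×(0.92 − 0.964)/(8.314×320) = -4.787, so Q = 0.00834.
With Q = [Al³⁺]/[Cr³⁺] and the known concentrations, [Al³⁺] in the numerator gives [Al³⁺] = 0.0013 M.

0.0013 M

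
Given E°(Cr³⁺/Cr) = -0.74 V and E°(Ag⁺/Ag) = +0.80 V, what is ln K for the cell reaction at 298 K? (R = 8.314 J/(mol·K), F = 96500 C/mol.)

ln K = 179.9

E°_cell = +0.80 − (-0.74) = 1.54 V, with n = 3 electrons transferred.
At equilibrium E = 0, so the Nernst equation gives ln K = nFE°/RT = (3)(96500)(1.54)/((8.314)(298)) = 179.95.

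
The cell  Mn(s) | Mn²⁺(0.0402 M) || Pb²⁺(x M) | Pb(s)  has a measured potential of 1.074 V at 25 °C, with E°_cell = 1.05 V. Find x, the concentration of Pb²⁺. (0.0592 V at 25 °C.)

From the Nernst equation, log Q = n(E° − E)/0.0592 = 2(1.05 − 1.074)/0.0592 = -0.811, so Q = 0.155.
With Q = [Mn²⁺]/[Pb²⁺] and the known concentrations, [Pb²⁺] in the denominator gives [Pb²⁺] = 0.26 M.

0.26 M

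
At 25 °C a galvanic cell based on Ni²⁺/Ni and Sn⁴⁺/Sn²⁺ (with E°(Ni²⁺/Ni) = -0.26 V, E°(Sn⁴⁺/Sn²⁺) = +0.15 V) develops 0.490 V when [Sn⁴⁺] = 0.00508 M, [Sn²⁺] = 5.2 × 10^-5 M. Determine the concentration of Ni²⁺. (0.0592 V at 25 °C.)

From the Nernst equation, log Q = n(E° − E)/0.0592 = 2(0.41 − 0.490)/0.0592 = -2.703, so Q = 0.00198.
With Q = [Ni²⁺]·[Sn²⁺]/[Sn⁴⁺] and the known concentrations, [Ni²⁺] in the numerator gives [Ni²⁺] = 0.19 M.

0.19 M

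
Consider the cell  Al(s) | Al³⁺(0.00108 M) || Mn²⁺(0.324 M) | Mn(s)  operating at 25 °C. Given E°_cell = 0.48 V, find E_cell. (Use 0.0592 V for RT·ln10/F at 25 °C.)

Balancing electrons gives n = 6; the reaction quotient is Q = [Al³⁺]^2/[Mn²⁺]^3 = 3.43 × 10^-5.
At 25 °C, E = E° − (0.0592/n) log Q = 0.48 − (0.0592/6)(-4.465) = 0.480 + 0.044 = 0.524 V.

0.524 V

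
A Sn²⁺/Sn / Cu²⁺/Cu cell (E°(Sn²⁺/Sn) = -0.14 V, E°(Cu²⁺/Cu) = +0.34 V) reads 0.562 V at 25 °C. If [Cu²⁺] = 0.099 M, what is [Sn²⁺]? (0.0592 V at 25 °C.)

1.7 × 10^-4 M

From the Nernst equation, log Q = n(E° − E)/0.0592 = 2(0.48 − 0.562)/0.0592 = -2.770, so Q = 0.00170.
With Q = [Sn²⁺]/[Cu²⁺] and the known concentrations, [Sn²⁺] in the numerator gives [Sn²⁺] = 1.7 × 10^-4 M.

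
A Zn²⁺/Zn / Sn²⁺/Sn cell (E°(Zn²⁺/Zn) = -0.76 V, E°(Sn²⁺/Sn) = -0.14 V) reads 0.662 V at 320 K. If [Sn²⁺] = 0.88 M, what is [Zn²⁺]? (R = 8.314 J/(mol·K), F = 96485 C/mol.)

0.042 M

From the Nernst equation, ln Q = nF(E° − E)/RT = 2×96485×(0.62 − 0.662)/(8.314×320) = -3.046, so Q = 0.0475.
With Q = [Zn²⁺]/[Sn²⁺] and the known concentrations, [Zn²⁺] in the numerator gives [Zn²⁺] = 0.042 M.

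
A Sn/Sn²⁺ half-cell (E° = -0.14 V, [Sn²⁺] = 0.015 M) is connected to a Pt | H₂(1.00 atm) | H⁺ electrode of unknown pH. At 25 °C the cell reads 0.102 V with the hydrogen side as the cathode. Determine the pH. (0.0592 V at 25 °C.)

E°_cell = 0.14 V and n = 2.
log Q = n(E° − E)/0.0592 = 2×(0.14 − 0.102)/0.0592 = 1.284.
With Q = [Sn²⁺]·P(H₂) / [H⁺]^2, solving for [H⁺] gives log[H⁺] = -1.554, so pH = 1.55.

pH = 1.55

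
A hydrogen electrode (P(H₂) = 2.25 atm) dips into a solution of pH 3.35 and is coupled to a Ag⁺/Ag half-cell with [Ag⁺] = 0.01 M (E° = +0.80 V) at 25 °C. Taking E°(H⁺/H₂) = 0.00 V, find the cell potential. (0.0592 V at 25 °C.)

The Ag⁺/Ag couple is the cathode, so E°_cell = 0.80 V; n = 2.
[H⁺] = 10^(−3.35) = 4.5 × 10^-4 M, and Q = [H⁺]^2 / ([Ag⁺]^2·P(H₂)) = 8.87 × 10^-4.
E = E° − (0.0592/2) log Q = 0.80 − (0.0592/2)(-3.052) = 0.890 V.

0.89 V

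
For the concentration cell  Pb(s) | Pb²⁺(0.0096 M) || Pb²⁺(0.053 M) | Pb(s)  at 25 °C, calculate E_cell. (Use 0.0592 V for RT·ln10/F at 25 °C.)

0.022 V

Both half-cells are Pb²⁺/Pb, so E°_cell = 0. The concentrated side is the cathode; the cell reaction moves Pb²⁺ from high to low concentration with n = 2.
Q = [Pb²⁺]_dilute/[Pb²⁺]_conc = 0.0096/0.053 = 0.181.
E = 0 − (0.0592/2) log Q = −(0.0592/2)(-0.742) = 0.0220 V.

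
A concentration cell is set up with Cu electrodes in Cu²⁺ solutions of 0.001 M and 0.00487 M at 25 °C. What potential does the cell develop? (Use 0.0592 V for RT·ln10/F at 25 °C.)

Both half-cells are Cu²⁺/Cu, so E°_cell = 0. The concentrated side is the cathode; the cell reaction moves Cu²⁺ from high to low concentration with n = 2.
Q = [Cu²⁺]_dilute/[Cu²⁺]_conc = 0.001/0.00487 = 0.205.
E = 0 − (0.0592/2) log Q = −(0.0592/2)(-0.688) = 0.0204 V.

0.020 V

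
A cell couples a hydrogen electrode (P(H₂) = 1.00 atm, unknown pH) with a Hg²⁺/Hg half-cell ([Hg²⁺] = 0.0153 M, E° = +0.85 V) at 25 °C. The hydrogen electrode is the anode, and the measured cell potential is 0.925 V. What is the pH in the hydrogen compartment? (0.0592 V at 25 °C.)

E°_cell = 0.85 V and n = 2.
log Q = n(E° − E)/0.0592 = 2×(0.85 − 0.925)/0.0592 = -2.534.
With Q = [H⁺]^2 / ([Hg²⁺]·P(H₂)), solving for [H⁺] gives log[H⁺] = -2.175, so pH = 2.17.

pH = 2.17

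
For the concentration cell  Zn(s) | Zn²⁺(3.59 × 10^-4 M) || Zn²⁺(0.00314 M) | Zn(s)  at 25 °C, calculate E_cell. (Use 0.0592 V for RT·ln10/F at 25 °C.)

Both half-cells are Zn²⁺/Zn, so E°_cell = 0. The concentrated side is the cathode; the cell reaction moves Zn²⁺ from high to low concentration with n = 2.
Q = [Zn²⁺]_dilute/[Zn²⁺]_conc = 3.59 × 10^-4/0.00314 = 0.114.
E = 0 − (0.0592/2) log Q = −(0.0592/2)(-0.942) = 0.0279 V.

0.028 V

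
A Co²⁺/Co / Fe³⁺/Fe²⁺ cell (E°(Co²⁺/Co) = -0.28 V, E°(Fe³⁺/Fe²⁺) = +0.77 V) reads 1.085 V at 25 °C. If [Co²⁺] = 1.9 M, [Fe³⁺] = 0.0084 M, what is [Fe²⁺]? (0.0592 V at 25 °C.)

From the Nernst equation, log Q = n(E° − E)/0.0592 = 2(1.05 − 1.085)/0.0592 = -1.182, so Q = 0.0657.
With Q = [Co²⁺]·[Fe²⁺]^2/[Fe³⁺]^2 and the known concentrations, [Fe²⁺]^2 in the numerator gives [Fe²⁺] = 0.0016 M.

0.0016 M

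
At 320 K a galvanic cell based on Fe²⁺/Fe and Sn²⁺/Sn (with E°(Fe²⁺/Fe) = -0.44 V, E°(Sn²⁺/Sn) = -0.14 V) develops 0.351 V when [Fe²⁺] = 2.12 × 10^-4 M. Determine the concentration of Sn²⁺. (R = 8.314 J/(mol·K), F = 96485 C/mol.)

0.0086 M

From the Nernst equation, ln Q = nF(E° − E)/RT = 2×96485×(0.30 − 0.351)/(8.314×320) = -3.699, so Q = 0.0247.
With Q = [Fe²⁺]/[Sn²⁺] and the known concentrations, [Sn²⁺] in the denominator gives [Sn²⁺] = 0.0086 M.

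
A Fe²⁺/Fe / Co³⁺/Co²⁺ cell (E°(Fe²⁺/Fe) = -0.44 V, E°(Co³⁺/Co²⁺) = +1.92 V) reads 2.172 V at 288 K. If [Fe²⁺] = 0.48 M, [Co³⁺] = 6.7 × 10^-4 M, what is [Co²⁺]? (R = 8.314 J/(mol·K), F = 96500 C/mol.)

1.9 M

From the Nernst equation, ln Q = nF(E° − E)/RT = 2×96500×(2.36 − 2.172)/(8.314×288) = 15.153, so Q = 3.81 × 10^6.
With Q = [Fe²⁺]·[Co²⁺]^2/[Co³⁺]^2 and the known concentrations, [Co²⁺]^2 in the numerator gives [Co²⁺] = 1.9 M.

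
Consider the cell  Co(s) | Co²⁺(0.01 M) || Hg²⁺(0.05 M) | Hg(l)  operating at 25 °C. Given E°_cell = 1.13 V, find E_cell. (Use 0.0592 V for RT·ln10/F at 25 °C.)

1.15 V

Balancing electrons gives n = 2; the reaction quotient is Q = [Co²⁺]/[Hg²⁺] = 0.200.
At 25 °C, E = E° − (0.0592/n) log Q = 1.13 − (0.0592/2)(-0.699) = 1.130 + 0.021 = 1.151 V.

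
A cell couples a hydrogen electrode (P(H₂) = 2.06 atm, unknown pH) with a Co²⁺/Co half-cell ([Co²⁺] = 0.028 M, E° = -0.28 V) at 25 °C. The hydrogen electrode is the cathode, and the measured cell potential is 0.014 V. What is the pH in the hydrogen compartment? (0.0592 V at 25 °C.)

E°_cell = 0.28 V and n = 2.
log Q = n(E° − E)/0.0592 = 2×(0.28 − 0.014)/0.0592 = 8.986.
With Q = [Co²⁺]·P(H₂) / [H⁺]^2, solving for [H⁺] gives log[H⁺] = -5.113, so pH = 5.11.

pH = 5.11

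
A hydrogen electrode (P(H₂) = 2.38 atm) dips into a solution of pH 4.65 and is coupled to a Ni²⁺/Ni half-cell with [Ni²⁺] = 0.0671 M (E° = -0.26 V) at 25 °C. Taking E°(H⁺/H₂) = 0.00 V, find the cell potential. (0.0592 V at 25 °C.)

The hydrogen couple is the cathode, so E°_cell = 0.26 V; n = 2.
[H⁺] = 10^(−4.65) = 2.2 × 10^-5 M, and Q = [Ni²⁺]·P(H₂) / [H⁺]^2 = 3.19 × 10^8.
E = E° − (0.0592/2) log Q = 0.26 − (0.0592/2)(8.503) = 0.008 V.

0.008 V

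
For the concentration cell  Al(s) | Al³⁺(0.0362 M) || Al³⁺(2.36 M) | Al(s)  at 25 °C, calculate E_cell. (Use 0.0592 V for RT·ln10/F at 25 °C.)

Both half-cells are Al³⁺/Al, so E°_cell = 0. The concentrated side is the cathode; the cell reaction moves Al³⁺ from high to low concentration with n = 3.
Q = [Al³⁺]_dilute/[Al³⁺]_conc = 0.0362/2.36 = 0.0153.
E = 0 − (0.0592/3) log Q = −(0.0592/3)(-1.814) = 0.0358 V.

0.036 V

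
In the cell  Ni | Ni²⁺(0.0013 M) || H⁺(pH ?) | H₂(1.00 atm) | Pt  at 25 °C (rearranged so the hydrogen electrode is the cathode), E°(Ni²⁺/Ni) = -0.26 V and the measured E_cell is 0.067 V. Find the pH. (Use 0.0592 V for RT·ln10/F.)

E°_cell = 0.26 V and n = 2.
log Q = n(E° − E)/0.0592 = 2×(0.26 − 0.067)/0.0592 = 6.520.
With Q = [Ni²⁺]·P(H₂) / [H⁺]^2, solving for [H⁺] gives log[H⁺] = -4.703, so pH = 4.70.

pH = 4.70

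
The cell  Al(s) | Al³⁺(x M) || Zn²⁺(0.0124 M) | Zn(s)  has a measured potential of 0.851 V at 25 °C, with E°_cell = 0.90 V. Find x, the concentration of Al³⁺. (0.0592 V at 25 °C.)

From the Nernst equation, log Q = n(E° − E)/0.0592 = 6(0.90 − 0.851)/0.0592 = 4.966, so Q = 9.25 × 10^4.
With Q = [Al³⁺]^2/[Zn²⁺]^3 and the known concentrations, [Al³⁺]^2 in the numerator gives [Al³⁺] = 0.42 M.

0.42 M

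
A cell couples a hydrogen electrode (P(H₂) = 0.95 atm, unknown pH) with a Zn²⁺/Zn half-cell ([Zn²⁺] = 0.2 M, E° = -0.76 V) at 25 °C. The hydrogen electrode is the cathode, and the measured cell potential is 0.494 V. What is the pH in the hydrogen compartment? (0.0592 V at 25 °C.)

E°_cell = 0.76 V and n = 2.
log Q = n(E° − E)/0.0592 = 2×(0.76 − 0.494)/0.0592 = 8.986.
With Q = [Zn²⁺]·P(H₂) / [H⁺]^2, solving for [H⁺] gives log[H⁺] = -4.854, so pH = 4.85.

pH = 4.85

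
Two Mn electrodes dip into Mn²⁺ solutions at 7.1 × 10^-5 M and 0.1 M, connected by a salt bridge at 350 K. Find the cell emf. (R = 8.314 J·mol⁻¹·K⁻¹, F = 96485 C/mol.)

Both half-cells are Mn²⁺/Mn, so E°_cell = 0. The concentrated side is the cathode; the cell reaction moves Mn²⁺ from high to low concentration with n = 2.
Q = [Mn²⁺]_dilute/[Mn²⁺]_conc = 7.1 × 10^-5/0.1 = 7.1 × 10^-4.
E = 0 − (RT/nF) ln Q = −((8.314×350)/(2×96485))(-7.250) = 0.1093 V.

0.11 V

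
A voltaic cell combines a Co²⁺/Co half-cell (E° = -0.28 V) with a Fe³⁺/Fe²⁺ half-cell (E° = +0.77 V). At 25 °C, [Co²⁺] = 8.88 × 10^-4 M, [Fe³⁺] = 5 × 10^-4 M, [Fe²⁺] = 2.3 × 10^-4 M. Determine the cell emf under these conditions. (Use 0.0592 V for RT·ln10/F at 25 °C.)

The Fe³⁺/Fe²⁺ couple has the higher reduction potential and acts as the cathode, so E°_cell = +0.77 − (-0.28) = 1.05 V.
Balancing electrons gives n = 2; the reaction quotient is Q = [Co²⁺]·[Fe²⁺]^2/[Fe³⁺]^2 = 1.88 × 10^-4.
At 25 °C, E = E° − (0.0592/n) log Q = 1.05 − (0.0592/2)(-3.726) = 1.050 + 0.110 = 1.160 V.

1.16 V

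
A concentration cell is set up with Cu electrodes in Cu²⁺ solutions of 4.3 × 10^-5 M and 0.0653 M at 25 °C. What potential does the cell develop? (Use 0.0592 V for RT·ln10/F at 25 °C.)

Both half-cells are Cu²⁺/Cu, so E°_cell = 0. The concentrated side is the cathode; the cell reaction moves Cu²⁺ from high to low concentration with n = 2.
Q = [Cu²⁺]_dilute/[Cu²⁺]_conc = 4.3 × 10^-5/0.0653 = 6.58 × 10^-4.
E = 0 − (0.0592/2) log Q = −(0.0592/2)(-3.181) = 0.0942 V.

0.094 V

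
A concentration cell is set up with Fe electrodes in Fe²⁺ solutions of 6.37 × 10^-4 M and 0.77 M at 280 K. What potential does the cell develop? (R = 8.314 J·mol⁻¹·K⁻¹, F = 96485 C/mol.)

Both half-cells are Fe²⁺/Fe, so E°_cell = 0. The concentrated side is the cathode; the cell reaction moves Fe²⁺ from high to low concentration with n = 2.
Q = [Fe²⁺]_dilute/[Fe²⁺]_conc = 6.37 × 10^-4/0.77 = 8.27 × 10^-4.
E = 0 − (RT/nF) ln Q = −((8.314×280)/(2×96485))(-7.097) = 0.0856 V.

0.086 V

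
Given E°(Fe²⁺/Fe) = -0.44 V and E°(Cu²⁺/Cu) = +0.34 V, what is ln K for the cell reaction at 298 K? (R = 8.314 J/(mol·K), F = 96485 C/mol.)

E°_cell = +0.34 − (-0.44) = 0.78 V, with n = 2 electrons transferred.
At equilibrium E = 0, so the Nernst equation gives ln K = nFE°/RT = (2)(96485)(0.78)/((8.314)(298)) = 60.75.

ln K = 60.8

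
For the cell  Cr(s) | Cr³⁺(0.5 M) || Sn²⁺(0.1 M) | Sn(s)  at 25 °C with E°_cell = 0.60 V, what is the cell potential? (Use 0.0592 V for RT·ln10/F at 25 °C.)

0.576 V

Balancing electrons gives n = 6; the reaction quotient is Q = [Cr³⁺]^2/[Sn²⁺]^3 = 250.
At 25 °C, E = E° − (0.0592/n) log Q = 0.60 − (0.0592/6)(2.398) = 0.600 − 0.024 = 0.576 V.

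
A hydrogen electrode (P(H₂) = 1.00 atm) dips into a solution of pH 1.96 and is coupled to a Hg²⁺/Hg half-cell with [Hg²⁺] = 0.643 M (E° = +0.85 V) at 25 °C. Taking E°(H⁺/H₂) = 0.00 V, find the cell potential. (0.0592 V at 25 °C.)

The Hg²⁺/Hg couple is the cathode, so E°_cell = 0.85 V; n = 2.
[H⁺] = 10^(−1.96) = 0.011 M, and Q = [H⁺]^2 / ([Hg²⁺]·P(H₂)) = 1.87 × 10^-4.
E = E° − (0.0592/2) log Q = 0.85 − (0.0592/2)(-3.728) = 0.960 V.

0.96 V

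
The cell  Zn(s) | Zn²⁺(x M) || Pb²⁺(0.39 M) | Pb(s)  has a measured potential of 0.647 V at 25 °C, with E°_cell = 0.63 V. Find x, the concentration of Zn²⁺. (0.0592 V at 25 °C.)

0.1 M

From the Nernst equation, log Q = n(E° − E)/0.0592 = 2(0.63 − 0.647)/0.0592 = -0.574, so Q = 0.266.
With Q = [Zn²⁺]/[Pb²⁺] and the known concentrations, [Zn²⁺] in the numerator gives [Zn²⁺] = 0.1 M.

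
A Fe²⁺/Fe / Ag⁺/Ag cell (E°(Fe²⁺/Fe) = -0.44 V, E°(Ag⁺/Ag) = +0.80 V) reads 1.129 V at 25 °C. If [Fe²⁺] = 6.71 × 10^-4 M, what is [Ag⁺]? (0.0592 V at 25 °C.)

3.5 × 10^-4 M

From the Nernst equation, log Q = n(E° − E)/0.0592 = 2(1.24 − 1.129)/0.0592 = 3.750, so Q = 5620.
With Q = [Fe²⁺]/[Ag⁺]^2 and the known concentrations, [Ag⁺]^2 in the denominator gives [Ag⁺] = 3.5 × 10^-4 M.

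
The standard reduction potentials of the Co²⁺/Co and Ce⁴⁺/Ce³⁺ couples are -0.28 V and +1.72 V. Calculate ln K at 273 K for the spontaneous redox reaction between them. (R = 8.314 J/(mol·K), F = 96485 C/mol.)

ln K = 170.0

E°_cell = +1.72 − (-0.28) = 2.00 V, with n = 2 electrons transferred.
At equilibrium E = 0, so the Nernst equation gives ln K = nFE°/RT = (2)(96485)(2.00)/((8.314)(273)) = 170.04.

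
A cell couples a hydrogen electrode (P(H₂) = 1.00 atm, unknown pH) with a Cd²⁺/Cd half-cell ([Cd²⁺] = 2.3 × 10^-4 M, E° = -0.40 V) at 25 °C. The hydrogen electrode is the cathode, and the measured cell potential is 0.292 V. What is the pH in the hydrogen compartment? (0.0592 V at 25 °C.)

E°_cell = 0.40 V and n = 2.
log Q = n(E° − E)/0.0592 = 2×(0.40 − 0.292)/0.0592 = 3.649.
With Q = [Cd²⁺]·P(H₂) / [H⁺]^2, solving for [H⁺] gives log[H⁺] = -3.643, so pH = 3.64.

pH = 3.64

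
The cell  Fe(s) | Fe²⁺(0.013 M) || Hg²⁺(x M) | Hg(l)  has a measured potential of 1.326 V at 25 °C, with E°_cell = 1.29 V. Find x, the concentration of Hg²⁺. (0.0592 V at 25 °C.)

From the Nernst equation, log Q = n(E° − E)/0.0592 = 2(1.29 − 1.326)/0.0592 = -1.216, so Q = 0.0608.
With Q = [Fe²⁺]/[Hg²⁺] and the known concentrations, [Hg²⁺] in the denominator gives [Hg²⁺] = 0.21 M.

0.21 M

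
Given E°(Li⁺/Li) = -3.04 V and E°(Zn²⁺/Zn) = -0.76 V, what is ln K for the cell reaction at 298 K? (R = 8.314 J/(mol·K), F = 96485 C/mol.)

E°_cell = -0.76 − (-3.04) = 2.28 V, with n = 2 electrons transferred.
At equilibrium E = 0, so the Nernst equation gives ln K = nFE°/RT = (2)(96485)(2.28)/((8.314)(298)) = 177.58.

ln K = 177.6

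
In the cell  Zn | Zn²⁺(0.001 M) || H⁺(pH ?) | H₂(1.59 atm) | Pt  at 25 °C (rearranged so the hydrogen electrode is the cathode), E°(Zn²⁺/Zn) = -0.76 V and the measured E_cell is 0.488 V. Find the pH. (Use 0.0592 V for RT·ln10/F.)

E°_cell = 0.76 V and n = 2.
log Q = n(E° − E)/0.0592 = 2×(0.76 − 0.488)/0.0592 = 9.189.
With Q = [Zn²⁺]·P(H₂) / [H⁺]^2, solving for [H⁺] gives log[H⁺] = -5.994, so pH = 5.99.

pH = 5.99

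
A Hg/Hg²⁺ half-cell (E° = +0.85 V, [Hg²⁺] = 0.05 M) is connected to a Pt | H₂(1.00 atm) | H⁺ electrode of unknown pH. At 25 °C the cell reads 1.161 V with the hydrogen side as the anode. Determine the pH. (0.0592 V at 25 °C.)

pH = 5.90

E°_cell = 0.85 V and n = 2.
log Q = n(E° − E)/0.0592 = 2×(0.85 − 1.161)/0.0592 = -10.507.
With Q = [H⁺]^2 / ([Hg²⁺]·P(H₂)), solving for [H⁺] gives log[H⁺] = -5.904, so pH = 5.90.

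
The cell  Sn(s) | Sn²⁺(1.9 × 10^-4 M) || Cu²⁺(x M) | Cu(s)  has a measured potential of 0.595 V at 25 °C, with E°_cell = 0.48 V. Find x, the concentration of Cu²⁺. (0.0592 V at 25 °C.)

From the Nernst equation, log Q = n(E° − E)/0.0592 = 2(0.48 − 0.595)/0.0592 = -3.885, so Q = 1.3 × 10^-4.
With Q = [Sn²⁺]/[Cu²⁺] and the known concentrations, [Cu²⁺] in the denominator gives [Cu²⁺] = 1.5 M.

1.5 M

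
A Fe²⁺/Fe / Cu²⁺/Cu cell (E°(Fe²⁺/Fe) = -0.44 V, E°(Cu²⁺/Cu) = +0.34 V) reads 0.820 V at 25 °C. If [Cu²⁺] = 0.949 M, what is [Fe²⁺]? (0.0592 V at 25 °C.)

0.042 M

From the Nernst equation, log Q = n(E° − E)/0.0592 = 2(0.78 − 0.820)/0.0592 = -1.351, so Q = 0.0445.
With Q = [Fe²⁺]/[Cu²⁺] and the known concentrations, [Fe²⁺] in the numerator gives [Fe²⁺] = 0.042 M.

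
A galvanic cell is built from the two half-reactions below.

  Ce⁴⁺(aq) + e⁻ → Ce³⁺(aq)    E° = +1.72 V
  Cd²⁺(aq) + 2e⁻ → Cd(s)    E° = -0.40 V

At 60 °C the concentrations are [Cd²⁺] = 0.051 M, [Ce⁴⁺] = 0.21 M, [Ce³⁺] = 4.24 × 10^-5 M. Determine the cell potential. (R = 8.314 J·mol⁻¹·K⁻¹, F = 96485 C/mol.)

2.41 V

The Ce⁴⁺/Ce³⁺ couple has the higher reduction potential and acts as the cathode, so E°_cell = +1.72 − (-0.40) = 2.12 V.
Balancing electrons gives n = 2; the reaction quotient is Q = [Cd²⁺]·[Ce³⁺]^2/[Ce⁴⁺]^2 = 2.08 × 10^-9.
E = E° − (RT/nF) ln Q = 2.12 − (8.314×333)/(2×96485) × (-19.991) = 2.120 + 0.287 = 2.407 V.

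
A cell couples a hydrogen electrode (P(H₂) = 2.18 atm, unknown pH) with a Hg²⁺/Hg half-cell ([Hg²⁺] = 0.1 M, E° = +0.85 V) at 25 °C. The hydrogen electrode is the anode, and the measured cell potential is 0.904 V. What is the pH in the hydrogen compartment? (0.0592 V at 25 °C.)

pH = 1.24

E°_cell = 0.85 V and n = 2.
log Q = n(E° − E)/0.0592 = 2×(0.85 − 0.904)/0.0592 = -1.824.
With Q = [H⁺]^2 / ([Hg²⁺]·P(H₂)), solving for [H⁺] gives log[H⁺] = -1.243, so pH = 1.24.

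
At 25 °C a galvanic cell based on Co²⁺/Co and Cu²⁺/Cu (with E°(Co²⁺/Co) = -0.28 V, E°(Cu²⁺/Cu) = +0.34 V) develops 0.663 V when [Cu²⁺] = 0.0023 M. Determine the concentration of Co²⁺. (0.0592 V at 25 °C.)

8.1 × 10^-5 M

From the Nernst equation, log Q = n(E° − E)/0.0592 = 2(0.62 − 0.663)/0.0592 = -1.453, so Q = 0.0353.
With Q = [Co²⁺]/[Cu²⁺] and the known concentrations, [Co²⁺] in the numerator gives [Co²⁺] = 8.1 × 10^-5 M.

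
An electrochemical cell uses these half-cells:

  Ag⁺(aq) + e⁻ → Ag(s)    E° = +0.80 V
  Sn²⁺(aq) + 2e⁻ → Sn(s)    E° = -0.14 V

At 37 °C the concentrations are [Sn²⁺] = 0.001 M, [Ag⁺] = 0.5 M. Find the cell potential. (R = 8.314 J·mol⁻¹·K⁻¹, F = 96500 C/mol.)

1.01 V

The Ag⁺/Ag couple has the higher reduction potential and acts as the cathode, so E°_cell = +0.80 − (-0.14) = 0.94 V.
Balancing electrons gives n = 2; the reaction quotient is Q = [Sn²⁺]/[Ag⁺]^2 = 0.00400.
E = E° − (RT/nF) ln Q = 0.94 − (8.314×310)/(2×96500) × (-5.521) = 0.940 + 0.074 = 1.014 V.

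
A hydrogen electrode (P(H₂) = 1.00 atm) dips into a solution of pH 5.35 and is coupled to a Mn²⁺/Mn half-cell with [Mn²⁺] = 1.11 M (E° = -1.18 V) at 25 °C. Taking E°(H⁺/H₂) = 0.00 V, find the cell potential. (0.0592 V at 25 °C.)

0.86 V

The hydrogen couple is the cathode, so E°_cell = 1.18 V; n = 2.
[H⁺] = 10^(−5.35) = 4.5 × 10^-6 M, and Q = [Mn²⁺]·P(H₂) / [H⁺]^2 = 5.56 × 10^10.
E = E° − (0.0592/2) log Q = 1.18 − (0.0592/2)(10.745) = 0.862 V.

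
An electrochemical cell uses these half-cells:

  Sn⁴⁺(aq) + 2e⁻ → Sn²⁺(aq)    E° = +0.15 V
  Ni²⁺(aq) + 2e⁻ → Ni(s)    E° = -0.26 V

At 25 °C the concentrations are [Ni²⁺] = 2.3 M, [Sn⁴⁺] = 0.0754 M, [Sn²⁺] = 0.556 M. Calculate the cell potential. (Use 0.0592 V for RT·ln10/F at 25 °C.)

0.374 V

The Sn⁴⁺/Sn²⁺ couple has the higher reduction potential and acts as the cathode, so E°_cell = +0.15 − (-0.26) = 0.41 V.
Balancing electrons gives n = 2; the reaction quotient is Q = [Ni²⁺]·[Sn²⁺]/[Sn⁴⁺] = 17.0.
At 25 °C, E = E° − (0.0592/n) log Q = 0.41 − (0.0592/2)(1.229) = 0.410 − 0.036 = 0.374 V.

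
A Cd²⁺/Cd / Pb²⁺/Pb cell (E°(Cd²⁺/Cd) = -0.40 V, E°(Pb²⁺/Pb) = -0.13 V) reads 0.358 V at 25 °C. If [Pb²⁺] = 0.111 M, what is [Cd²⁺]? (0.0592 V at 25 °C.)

From the Nernst equation, log Q = n(E° − E)/0.0592 = 2(0.27 − 0.358)/0.0592 = -2.973, so Q = 0.00106.
With Q = [Cd²⁺]/[Pb²⁺] and the known concentrations, [Cd²⁺] in the numerator gives [Cd²⁺] = 1.2 × 10^-4 M.

1.2 × 10^-4 M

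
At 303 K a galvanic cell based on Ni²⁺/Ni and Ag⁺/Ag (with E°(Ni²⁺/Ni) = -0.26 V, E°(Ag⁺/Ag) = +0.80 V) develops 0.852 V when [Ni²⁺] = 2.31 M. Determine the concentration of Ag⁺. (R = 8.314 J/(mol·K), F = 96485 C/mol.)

5.3 × 10^-4 M

From the Nernst equation, ln Q = nF(E° − E)/RT = 2×96485×(1.06 − 0.852)/(8.314×303) = 15.933, so Q = 8.31 × 10^6.
With Q = [Ni²⁺]/[Ag⁺]^2 and the known concentrations, [Ag⁺]^2 in the denominator gives [Ag⁺] = 5.3 × 10^-4 M.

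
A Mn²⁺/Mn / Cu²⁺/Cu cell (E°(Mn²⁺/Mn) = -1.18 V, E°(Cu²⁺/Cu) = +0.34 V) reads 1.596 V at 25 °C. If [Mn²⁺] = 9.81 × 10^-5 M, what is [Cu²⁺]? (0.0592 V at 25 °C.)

0.036 M

From the Nernst equation, log Q = n(E° − E)/0.0592 = 2(1.52 − 1.596)/0.0592 = -2.568, so Q = 0.00271.
With Q = [Mn²⁺]/[Cu²⁺] and the known concentrations, [Cu²⁺] in the denominator gives [Cu²⁺] = 0.036 M.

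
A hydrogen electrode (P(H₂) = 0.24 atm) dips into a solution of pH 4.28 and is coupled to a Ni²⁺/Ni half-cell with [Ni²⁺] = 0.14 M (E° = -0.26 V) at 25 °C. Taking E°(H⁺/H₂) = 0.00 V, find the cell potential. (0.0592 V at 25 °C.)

0.050 V

The hydrogen couple is the cathode, so E°_cell = 0.26 V; n = 2.
[H⁺] = 10^(−4.28) = 5.2 × 10^-5 M, and Q = [Ni²⁺]·P(H₂) / [H⁺]^2 = 1.22 × 10^7.
E = E° − (0.0592/2) log Q = 0.26 − (0.0592/2)(7.086) = 0.050 V.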